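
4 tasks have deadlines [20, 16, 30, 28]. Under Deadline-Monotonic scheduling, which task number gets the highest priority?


Sort tasks by relative deadline (ascending):
  Task 2: deadline = 16
  Task 1: deadline = 20
  Task 4: deadline = 28
  Task 3: deadline = 30
Priority order (highest first): [2, 1, 4, 3]
Highest priority task = 2

2


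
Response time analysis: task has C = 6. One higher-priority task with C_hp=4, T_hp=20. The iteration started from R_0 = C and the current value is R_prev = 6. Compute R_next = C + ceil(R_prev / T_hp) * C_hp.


R_next = C + ceil(R_prev / T_hp) * C_hp
ceil(6 / 20) = ceil(0.3) = 1
Interference = 1 * 4 = 4
R_next = 6 + 4 = 10

10


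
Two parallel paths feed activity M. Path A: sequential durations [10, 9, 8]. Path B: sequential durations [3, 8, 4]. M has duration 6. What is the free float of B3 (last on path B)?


ES(B3) = sum of predecessors on chain B = 11
EF(B3) = ES + duration = 11 + 4 = 15
Successor of B3 is M. ES(M) = max(sum(A), sum(B)) = max(27, 15) = 27
Free float = ES(successor) - EF(current) = 27 - 15 = 12

12


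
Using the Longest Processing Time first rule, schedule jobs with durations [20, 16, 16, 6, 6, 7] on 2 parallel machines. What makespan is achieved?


Sort jobs in decreasing order (LPT): [20, 16, 16, 7, 6, 6]
Assign each job to the least loaded machine:
  Machine 1: jobs [20, 7, 6], load = 33
  Machine 2: jobs [16, 16, 6], load = 38
Makespan = max load = 38

38


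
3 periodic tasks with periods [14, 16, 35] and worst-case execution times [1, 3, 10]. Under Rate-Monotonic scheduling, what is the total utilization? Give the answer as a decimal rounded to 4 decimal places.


Compute individual utilizations (exact fractions):
  Task 1: C/T = 1/14 (approx. 0.0714)
  Task 2: C/T = 3/16 (approx. 0.1875)
  Task 3: C/T = 10/35 = 2/7 (approx. 0.2857)
Total utilization U = 1/14 + 3/16 + 2/7 = 61/112
Rounded to 4 decimal places: U = 0.5446
RM (Liu & Layland) bound for 3 tasks = 0.779763; compare with U = 61/112 (approx. 0.544643)
U <= bound, so schedulable by RM sufficient condition.

0.5446


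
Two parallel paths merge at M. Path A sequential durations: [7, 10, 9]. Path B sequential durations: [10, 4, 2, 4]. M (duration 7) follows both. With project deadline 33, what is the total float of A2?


Forward pass: ES(A2) = sum of predecessors on chain A = 7
EF = ES + duration = 7 + 10 = 17
Backward pass: LF(M) = deadline = 33; LS(M) = 33 - 7 = 26
LF(A2) = LS(M) - sum(successors on chain A) = 26 - 9 = 17
LS = LF - duration = 17 - 10 = 7
Total float = LS - ES = 7 - 7 = 0

0


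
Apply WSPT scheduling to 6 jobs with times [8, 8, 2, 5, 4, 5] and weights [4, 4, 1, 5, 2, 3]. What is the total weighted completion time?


Compute p/w ratios and sort ascending (WSPT): [(5, 5), (5, 3), (8, 4), (8, 4), (2, 1), (4, 2)]
Compute weighted completion times:
  Job (p=5,w=5): C=5, w*C=5*5=25
  Job (p=5,w=3): C=10, w*C=3*10=30
  Job (p=8,w=4): C=18, w*C=4*18=72
  Job (p=8,w=4): C=26, w*C=4*26=104
  Job (p=2,w=1): C=28, w*C=1*28=28
  Job (p=4,w=2): C=32, w*C=2*32=64
Total weighted completion time = 323

323


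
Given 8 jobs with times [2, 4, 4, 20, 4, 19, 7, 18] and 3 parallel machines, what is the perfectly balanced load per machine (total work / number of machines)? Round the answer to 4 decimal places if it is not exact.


Total processing time = 2 + 4 + 4 + 20 + 4 + 19 + 7 + 18 = 78
Number of machines = 3
Ideal balanced load = 78 / 3 = 26.0

26.0


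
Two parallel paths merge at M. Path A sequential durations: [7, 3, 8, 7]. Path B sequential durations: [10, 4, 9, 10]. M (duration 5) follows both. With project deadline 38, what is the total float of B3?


Forward pass: ES(B3) = sum of predecessors on chain B = 14
EF = ES + duration = 14 + 9 = 23
Backward pass: LF(M) = deadline = 38; LS(M) = 38 - 5 = 33
LF(B3) = LS(M) - sum(successors on chain B) = 33 - 10 = 23
LS = LF - duration = 23 - 9 = 14
Total float = LS - ES = 14 - 14 = 0

0


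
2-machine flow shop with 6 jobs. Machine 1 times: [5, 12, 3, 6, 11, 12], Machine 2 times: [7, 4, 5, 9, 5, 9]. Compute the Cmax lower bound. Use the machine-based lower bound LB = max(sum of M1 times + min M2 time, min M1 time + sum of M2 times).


LB1 = sum(M1 times) + min(M2 times) = 49 + 4 = 53
LB2 = min(M1 times) + sum(M2 times) = 3 + 39 = 42
Lower bound = max(LB1, LB2) = max(53, 42) = 53

53


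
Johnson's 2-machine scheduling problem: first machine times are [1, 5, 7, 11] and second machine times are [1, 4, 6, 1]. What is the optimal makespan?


Apply Johnson's rule:
  Group 1 (a <= b): [(1, 1, 1)]
  Group 2 (a > b): [(3, 7, 6), (2, 5, 4), (4, 11, 1)]
Optimal job order: [1, 3, 2, 4]
Schedule:
  Job 1: M1 done at 1, M2 done at 2
  Job 3: M1 done at 8, M2 done at 14
  Job 2: M1 done at 13, M2 done at 18
  Job 4: M1 done at 24, M2 done at 25
Makespan = 25

25


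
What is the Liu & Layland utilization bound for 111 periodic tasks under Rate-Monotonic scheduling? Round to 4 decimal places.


Compute 2^(1/111) = 1.0062641072
Subtract 1: 1.0062641072 - 1 = 0.0062641072
Multiply by n: 111 * 0.0062641072 = 0.6953158992
Round to 4 dp: 0.6953

0.6953


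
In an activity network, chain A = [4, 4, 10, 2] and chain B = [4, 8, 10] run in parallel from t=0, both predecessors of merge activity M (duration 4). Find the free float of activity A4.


ES(A4) = sum of predecessors on chain A = 18
EF(A4) = ES + duration = 18 + 2 = 20
Successor of A4 is M. ES(M) = max(sum(A), sum(B)) = max(20, 22) = 22
Free float = ES(successor) - EF(current) = 22 - 20 = 2

2


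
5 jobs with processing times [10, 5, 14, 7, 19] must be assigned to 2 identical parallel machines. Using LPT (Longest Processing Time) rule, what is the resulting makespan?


Sort jobs in decreasing order (LPT): [19, 14, 10, 7, 5]
Assign each job to the least loaded machine:
  Machine 1: jobs [19, 7], load = 26
  Machine 2: jobs [14, 10, 5], load = 29
Makespan = max load = 29

29


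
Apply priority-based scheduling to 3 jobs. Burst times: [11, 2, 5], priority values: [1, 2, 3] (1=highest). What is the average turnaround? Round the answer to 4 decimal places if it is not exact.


Sort by priority (ascending = highest first):
Order: [(1, 11), (2, 2), (3, 5)]
Completion times:
  Priority 1, burst=11, C=11
  Priority 2, burst=2, C=13
  Priority 3, burst=5, C=18
Average turnaround = 42/3 = 14.0

14.0


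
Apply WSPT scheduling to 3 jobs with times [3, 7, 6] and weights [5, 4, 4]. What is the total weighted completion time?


Compute p/w ratios and sort ascending (WSPT): [(3, 5), (6, 4), (7, 4)]
Compute weighted completion times:
  Job (p=3,w=5): C=3, w*C=5*3=15
  Job (p=6,w=4): C=9, w*C=4*9=36
  Job (p=7,w=4): C=16, w*C=4*16=64
Total weighted completion time = 115

115


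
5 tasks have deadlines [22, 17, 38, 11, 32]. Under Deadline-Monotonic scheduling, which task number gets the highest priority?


Sort tasks by relative deadline (ascending):
  Task 4: deadline = 11
  Task 2: deadline = 17
  Task 1: deadline = 22
  Task 5: deadline = 32
  Task 3: deadline = 38
Priority order (highest first): [4, 2, 1, 5, 3]
Highest priority task = 4

4


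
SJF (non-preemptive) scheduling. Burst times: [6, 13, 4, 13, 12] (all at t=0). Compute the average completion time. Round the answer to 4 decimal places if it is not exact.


SJF order (ascending): [4, 6, 12, 13, 13]
Completion times:
  Job 1: burst=4, C=4
  Job 2: burst=6, C=10
  Job 3: burst=12, C=22
  Job 4: burst=13, C=35
  Job 5: burst=13, C=48
Average completion = 119/5 = 23.8

23.8


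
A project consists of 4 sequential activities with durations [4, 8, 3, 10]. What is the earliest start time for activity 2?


Activity 2 starts after activities 1 through 1 complete.
Predecessor durations: [4]
ES = 4 = 4

4


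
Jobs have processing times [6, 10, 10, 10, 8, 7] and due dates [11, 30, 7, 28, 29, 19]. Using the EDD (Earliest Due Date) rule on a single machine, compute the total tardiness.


Sort by due date (EDD order): [(10, 7), (6, 11), (7, 19), (10, 28), (8, 29), (10, 30)]
Compute completion times and tardiness:
  Job 1: p=10, d=7, C=10, tardiness=max(0,10-7)=3
  Job 2: p=6, d=11, C=16, tardiness=max(0,16-11)=5
  Job 3: p=7, d=19, C=23, tardiness=max(0,23-19)=4
  Job 4: p=10, d=28, C=33, tardiness=max(0,33-28)=5
  Job 5: p=8, d=29, C=41, tardiness=max(0,41-29)=12
  Job 6: p=10, d=30, C=51, tardiness=max(0,51-30)=21
Total tardiness = 50

50


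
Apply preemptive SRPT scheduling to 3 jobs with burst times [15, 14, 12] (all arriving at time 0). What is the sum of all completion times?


Since all jobs arrive at t=0, SRPT equals SPT ordering.
SPT order: [12, 14, 15]
Completion times:
  Job 1: p=12, C=12
  Job 2: p=14, C=26
  Job 3: p=15, C=41
Total completion time = 12 + 26 + 41 = 79

79


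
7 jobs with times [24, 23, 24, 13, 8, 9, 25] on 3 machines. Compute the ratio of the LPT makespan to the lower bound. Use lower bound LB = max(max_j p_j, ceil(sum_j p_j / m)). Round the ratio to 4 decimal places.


LPT order: [25, 24, 24, 23, 13, 9, 8]
Machine loads after assignment: [42, 47, 37]
LPT makespan = 47
Lower bound = max(max_job, ceil(total/3)) = max(25, 42) = 42
Ratio = 47 / 42 = 1.119

1.119


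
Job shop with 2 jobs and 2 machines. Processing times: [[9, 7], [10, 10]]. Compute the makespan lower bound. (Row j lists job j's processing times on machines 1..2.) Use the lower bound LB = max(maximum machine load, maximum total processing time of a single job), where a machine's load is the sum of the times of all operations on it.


Machine loads:
  Machine 1: 9 + 10 = 19
  Machine 2: 7 + 10 = 17
Max machine load = 19
Job totals:
  Job 1: 16
  Job 2: 20
Max job total = 20
Lower bound = max(19, 20) = 20

20


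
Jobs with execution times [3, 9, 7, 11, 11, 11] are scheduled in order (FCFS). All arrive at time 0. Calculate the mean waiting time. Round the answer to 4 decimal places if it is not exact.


FCFS order (as given): [3, 9, 7, 11, 11, 11]
Waiting times:
  Job 1: wait = 0
  Job 2: wait = 3
  Job 3: wait = 12
  Job 4: wait = 19
  Job 5: wait = 30
  Job 6: wait = 41
Sum of waiting times = 105
Average waiting time = 105/6 = 17.5

17.5


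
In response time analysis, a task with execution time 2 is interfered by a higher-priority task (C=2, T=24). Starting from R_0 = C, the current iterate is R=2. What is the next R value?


R_next = C + ceil(R_prev / T_hp) * C_hp
ceil(2 / 24) = ceil(0.0833) = 1
Interference = 1 * 2 = 2
R_next = 2 + 2 = 4

4


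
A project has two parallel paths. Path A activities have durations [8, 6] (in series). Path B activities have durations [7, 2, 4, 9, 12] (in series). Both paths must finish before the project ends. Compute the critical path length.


Path A total = 8 + 6 = 14
Path B total = 7 + 2 + 4 + 9 + 12 = 34
Critical path = longest path = max(14, 34) = 34

34


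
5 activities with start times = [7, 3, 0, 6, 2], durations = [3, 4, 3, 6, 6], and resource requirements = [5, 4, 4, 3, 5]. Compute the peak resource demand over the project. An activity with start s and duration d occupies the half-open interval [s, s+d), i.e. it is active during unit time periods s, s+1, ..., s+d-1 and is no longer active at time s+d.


Each activity i is active on [start_i, start_i + duration_i).
Compute total resource usage per time slot:
  t=0: active resources = [4], total = 4
  t=1: active resources = [4], total = 4
  t=2: active resources = [4, 5], total = 9
  t=3: active resources = [4, 5], total = 9
  t=4: active resources = [4, 5], total = 9
  t=5: active resources = [4, 5], total = 9
  t=6: active resources = [4, 3, 5], total = 12
  t=7: active resources = [5, 3, 5], total = 13
  t=8: active resources = [5, 3], total = 8
  t=9: active resources = [5, 3], total = 8
  t=10: active resources = [3], total = 3
  t=11: active resources = [3], total = 3
Peak resource demand = 13

13


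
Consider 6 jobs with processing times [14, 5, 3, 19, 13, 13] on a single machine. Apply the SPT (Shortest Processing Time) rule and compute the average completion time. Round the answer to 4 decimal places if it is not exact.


Sort jobs by processing time (SPT order): [3, 5, 13, 13, 14, 19]
Compute completion times sequentially:
  Job 1: processing = 3, completes at 3
  Job 2: processing = 5, completes at 8
  Job 3: processing = 13, completes at 21
  Job 4: processing = 13, completes at 34
  Job 5: processing = 14, completes at 48
  Job 6: processing = 19, completes at 67
Sum of completion times = 181
Average completion time = 181/6 = 30.1667

30.1667


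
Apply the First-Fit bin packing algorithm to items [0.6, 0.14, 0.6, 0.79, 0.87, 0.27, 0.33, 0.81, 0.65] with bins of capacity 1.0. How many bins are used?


Place items sequentially using First-Fit:
  Item 0.6 -> new Bin 1
  Item 0.14 -> Bin 1 (now 0.74)
  Item 0.6 -> new Bin 2
  Item 0.79 -> new Bin 3
  Item 0.87 -> new Bin 4
  Item 0.27 -> Bin 2 (now 0.87)
  Item 0.33 -> new Bin 5
  Item 0.81 -> new Bin 6
  Item 0.65 -> Bin 5 (now 0.98)
Total bins used = 6

6


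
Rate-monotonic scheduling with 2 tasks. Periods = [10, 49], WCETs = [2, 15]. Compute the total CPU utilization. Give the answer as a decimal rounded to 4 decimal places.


Compute individual utilizations (exact fractions):
  Task 1: C/T = 2/10 = 1/5 (approx. 0.2)
  Task 2: C/T = 15/49 (approx. 0.3061)
Total utilization U = 1/5 + 15/49 = 124/245
Rounded to 4 decimal places: U = 0.5061
RM (Liu & Layland) bound for 2 tasks = 0.828427; compare with U = 124/245 (approx. 0.506122)
U <= bound, so schedulable by RM sufficient condition.

0.5061


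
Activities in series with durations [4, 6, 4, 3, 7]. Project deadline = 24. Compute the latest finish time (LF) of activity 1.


LF(activity 1) = deadline - sum of successor durations
Successors: activities 2 through 5 with durations [6, 4, 3, 7]
Sum of successor durations = 20
LF = 24 - 20 = 4

4


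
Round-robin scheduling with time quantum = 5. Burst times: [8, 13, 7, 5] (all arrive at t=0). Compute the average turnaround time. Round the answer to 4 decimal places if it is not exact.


Time quantum = 5
Execution trace:
  J1 runs 5 units, time = 5
  J2 runs 5 units, time = 10
  J3 runs 5 units, time = 15
  J4 runs 5 units, time = 20
  J1 runs 3 units, time = 23
  J2 runs 5 units, time = 28
  J3 runs 2 units, time = 30
  J2 runs 3 units, time = 33
Finish times: [23, 33, 30, 20]
Average turnaround = 106/4 = 26.5

26.5


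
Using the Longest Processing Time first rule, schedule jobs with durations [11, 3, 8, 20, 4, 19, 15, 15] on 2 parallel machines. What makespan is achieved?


Sort jobs in decreasing order (LPT): [20, 19, 15, 15, 11, 8, 4, 3]
Assign each job to the least loaded machine:
  Machine 1: jobs [20, 15, 8, 4], load = 47
  Machine 2: jobs [19, 15, 11, 3], load = 48
Makespan = max load = 48

48


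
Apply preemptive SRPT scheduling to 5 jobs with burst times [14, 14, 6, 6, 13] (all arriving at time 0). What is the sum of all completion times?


Since all jobs arrive at t=0, SRPT equals SPT ordering.
SPT order: [6, 6, 13, 14, 14]
Completion times:
  Job 1: p=6, C=6
  Job 2: p=6, C=12
  Job 3: p=13, C=25
  Job 4: p=14, C=39
  Job 5: p=14, C=53
Total completion time = 6 + 12 + 25 + 39 + 53 = 135

135


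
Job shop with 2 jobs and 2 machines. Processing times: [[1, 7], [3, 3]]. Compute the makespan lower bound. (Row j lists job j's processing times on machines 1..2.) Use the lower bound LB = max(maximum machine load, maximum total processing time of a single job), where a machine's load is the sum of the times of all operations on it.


Machine loads:
  Machine 1: 1 + 3 = 4
  Machine 2: 7 + 3 = 10
Max machine load = 10
Job totals:
  Job 1: 8
  Job 2: 6
Max job total = 8
Lower bound = max(10, 8) = 10

10


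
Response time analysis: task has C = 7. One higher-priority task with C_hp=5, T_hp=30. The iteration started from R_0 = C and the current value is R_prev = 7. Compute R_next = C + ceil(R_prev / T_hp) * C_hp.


R_next = C + ceil(R_prev / T_hp) * C_hp
ceil(7 / 30) = ceil(0.2333) = 1
Interference = 1 * 5 = 5
R_next = 7 + 5 = 12

12


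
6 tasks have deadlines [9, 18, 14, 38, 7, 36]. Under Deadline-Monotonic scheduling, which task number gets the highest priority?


Sort tasks by relative deadline (ascending):
  Task 5: deadline = 7
  Task 1: deadline = 9
  Task 3: deadline = 14
  Task 2: deadline = 18
  Task 6: deadline = 36
  Task 4: deadline = 38
Priority order (highest first): [5, 1, 3, 2, 6, 4]
Highest priority task = 5

5


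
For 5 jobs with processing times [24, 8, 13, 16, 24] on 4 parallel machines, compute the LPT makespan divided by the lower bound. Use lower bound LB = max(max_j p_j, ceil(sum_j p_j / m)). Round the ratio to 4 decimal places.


LPT order: [24, 24, 16, 13, 8]
Machine loads after assignment: [24, 24, 16, 21]
LPT makespan = 24
Lower bound = max(max_job, ceil(total/4)) = max(24, 22) = 24
Ratio = 24 / 24 = 1.0

1.0


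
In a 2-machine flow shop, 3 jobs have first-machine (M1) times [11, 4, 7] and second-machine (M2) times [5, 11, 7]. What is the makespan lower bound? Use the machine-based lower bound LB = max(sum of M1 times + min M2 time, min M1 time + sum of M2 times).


LB1 = sum(M1 times) + min(M2 times) = 22 + 5 = 27
LB2 = min(M1 times) + sum(M2 times) = 4 + 23 = 27
Lower bound = max(LB1, LB2) = max(27, 27) = 27

27


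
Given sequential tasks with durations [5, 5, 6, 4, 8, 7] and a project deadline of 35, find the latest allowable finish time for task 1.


LF(activity 1) = deadline - sum of successor durations
Successors: activities 2 through 6 with durations [5, 6, 4, 8, 7]
Sum of successor durations = 30
LF = 35 - 30 = 5

5


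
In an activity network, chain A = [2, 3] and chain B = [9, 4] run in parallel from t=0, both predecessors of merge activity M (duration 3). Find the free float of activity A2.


ES(A2) = sum of predecessors on chain A = 2
EF(A2) = ES + duration = 2 + 3 = 5
Successor of A2 is M. ES(M) = max(sum(A), sum(B)) = max(5, 13) = 13
Free float = ES(successor) - EF(current) = 13 - 5 = 8

8


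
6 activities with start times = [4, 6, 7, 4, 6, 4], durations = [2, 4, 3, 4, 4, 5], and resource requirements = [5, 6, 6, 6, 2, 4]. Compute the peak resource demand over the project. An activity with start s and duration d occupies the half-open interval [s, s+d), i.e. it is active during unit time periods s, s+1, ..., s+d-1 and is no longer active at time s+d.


Each activity i is active on [start_i, start_i + duration_i).
Compute total resource usage per time slot:
  t=0: active resources = [], total = 0
  t=1: active resources = [], total = 0
  t=2: active resources = [], total = 0
  t=3: active resources = [], total = 0
  t=4: active resources = [5, 6, 4], total = 15
  t=5: active resources = [5, 6, 4], total = 15
  t=6: active resources = [6, 6, 2, 4], total = 18
  t=7: active resources = [6, 6, 6, 2, 4], total = 24
  t=8: active resources = [6, 6, 2, 4], total = 18
  t=9: active resources = [6, 6, 2], total = 14
Peak resource demand = 24

24


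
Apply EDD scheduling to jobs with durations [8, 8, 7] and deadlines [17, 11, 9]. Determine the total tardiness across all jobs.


Sort by due date (EDD order): [(7, 9), (8, 11), (8, 17)]
Compute completion times and tardiness:
  Job 1: p=7, d=9, C=7, tardiness=max(0,7-9)=0
  Job 2: p=8, d=11, C=15, tardiness=max(0,15-11)=4
  Job 3: p=8, d=17, C=23, tardiness=max(0,23-17)=6
Total tardiness = 10

10


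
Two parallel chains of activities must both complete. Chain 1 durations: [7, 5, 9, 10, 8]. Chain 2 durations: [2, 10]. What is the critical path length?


Path A total = 7 + 5 + 9 + 10 + 8 = 39
Path B total = 2 + 10 = 12
Critical path = longest path = max(39, 12) = 39

39


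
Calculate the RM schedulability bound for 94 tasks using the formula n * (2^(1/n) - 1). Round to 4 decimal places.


Compute 2^(1/94) = 1.0074011604
Subtract 1: 1.0074011604 - 1 = 0.0074011604
Multiply by n: 94 * 0.0074011604 = 0.6957090776
Round to 4 dp: 0.6957

0.6957


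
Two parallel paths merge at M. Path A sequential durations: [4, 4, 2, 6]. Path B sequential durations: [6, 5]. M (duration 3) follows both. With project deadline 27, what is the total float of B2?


Forward pass: ES(B2) = sum of predecessors on chain B = 6
EF = ES + duration = 6 + 5 = 11
Backward pass: LF(M) = deadline = 27; LS(M) = 27 - 3 = 24
LF(B2) = LS(M) - sum(successors on chain B) = 24 - 0 = 24
LS = LF - duration = 24 - 5 = 19
Total float = LS - ES = 19 - 6 = 13

13


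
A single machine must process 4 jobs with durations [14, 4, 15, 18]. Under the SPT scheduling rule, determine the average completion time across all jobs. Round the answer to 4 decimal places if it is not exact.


Sort jobs by processing time (SPT order): [4, 14, 15, 18]
Compute completion times sequentially:
  Job 1: processing = 4, completes at 4
  Job 2: processing = 14, completes at 18
  Job 3: processing = 15, completes at 33
  Job 4: processing = 18, completes at 51
Sum of completion times = 106
Average completion time = 106/4 = 26.5

26.5


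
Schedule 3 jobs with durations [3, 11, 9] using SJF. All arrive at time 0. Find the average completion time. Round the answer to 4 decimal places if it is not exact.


SJF order (ascending): [3, 9, 11]
Completion times:
  Job 1: burst=3, C=3
  Job 2: burst=9, C=12
  Job 3: burst=11, C=23
Average completion = 38/3 = 12.6667

12.6667


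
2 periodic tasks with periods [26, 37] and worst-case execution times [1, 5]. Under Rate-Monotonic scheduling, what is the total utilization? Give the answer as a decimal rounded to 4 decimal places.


Compute individual utilizations (exact fractions):
  Task 1: C/T = 1/26 (approx. 0.0385)
  Task 2: C/T = 5/37 (approx. 0.1351)
Total utilization U = 1/26 + 5/37 = 167/962
Rounded to 4 decimal places: U = 0.1736
RM (Liu & Layland) bound for 2 tasks = 0.828427; compare with U = 167/962 (approx. 0.173597)
U <= bound, so schedulable by RM sufficient condition.

0.1736


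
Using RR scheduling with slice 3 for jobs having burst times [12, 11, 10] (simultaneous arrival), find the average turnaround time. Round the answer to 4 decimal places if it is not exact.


Time quantum = 3
Execution trace:
  J1 runs 3 units, time = 3
  J2 runs 3 units, time = 6
  J3 runs 3 units, time = 9
  J1 runs 3 units, time = 12
  J2 runs 3 units, time = 15
  J3 runs 3 units, time = 18
  J1 runs 3 units, time = 21
  J2 runs 3 units, time = 24
  J3 runs 3 units, time = 27
  J1 runs 3 units, time = 30
  J2 runs 2 units, time = 32
  J3 runs 1 units, time = 33
Finish times: [30, 32, 33]
Average turnaround = 95/3 = 31.6667

31.6667


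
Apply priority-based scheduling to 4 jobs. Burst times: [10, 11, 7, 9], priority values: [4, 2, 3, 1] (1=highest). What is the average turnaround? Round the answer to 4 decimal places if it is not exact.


Sort by priority (ascending = highest first):
Order: [(1, 9), (2, 11), (3, 7), (4, 10)]
Completion times:
  Priority 1, burst=9, C=9
  Priority 2, burst=11, C=20
  Priority 3, burst=7, C=27
  Priority 4, burst=10, C=37
Average turnaround = 93/4 = 23.25

23.25


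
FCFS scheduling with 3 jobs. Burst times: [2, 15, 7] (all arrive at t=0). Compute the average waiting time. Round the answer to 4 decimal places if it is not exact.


FCFS order (as given): [2, 15, 7]
Waiting times:
  Job 1: wait = 0
  Job 2: wait = 2
  Job 3: wait = 17
Sum of waiting times = 19
Average waiting time = 19/3 = 6.3333

6.3333


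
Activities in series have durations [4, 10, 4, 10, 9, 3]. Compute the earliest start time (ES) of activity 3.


Activity 3 starts after activities 1 through 2 complete.
Predecessor durations: [4, 10]
ES = 4 + 10 = 14

14


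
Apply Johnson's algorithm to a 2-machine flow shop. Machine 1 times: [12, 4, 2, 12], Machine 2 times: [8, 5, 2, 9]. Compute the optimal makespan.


Apply Johnson's rule:
  Group 1 (a <= b): [(3, 2, 2), (2, 4, 5)]
  Group 2 (a > b): [(4, 12, 9), (1, 12, 8)]
Optimal job order: [3, 2, 4, 1]
Schedule:
  Job 3: M1 done at 2, M2 done at 4
  Job 2: M1 done at 6, M2 done at 11
  Job 4: M1 done at 18, M2 done at 27
  Job 1: M1 done at 30, M2 done at 38
Makespan = 38

38


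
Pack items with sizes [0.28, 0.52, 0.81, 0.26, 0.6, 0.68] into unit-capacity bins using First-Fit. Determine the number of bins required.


Place items sequentially using First-Fit:
  Item 0.28 -> new Bin 1
  Item 0.52 -> Bin 1 (now 0.8)
  Item 0.81 -> new Bin 2
  Item 0.26 -> new Bin 3
  Item 0.6 -> Bin 3 (now 0.86)
  Item 0.68 -> new Bin 4
Total bins used = 4

4


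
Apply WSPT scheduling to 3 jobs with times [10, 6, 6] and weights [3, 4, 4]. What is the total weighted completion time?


Compute p/w ratios and sort ascending (WSPT): [(6, 4), (6, 4), (10, 3)]
Compute weighted completion times:
  Job (p=6,w=4): C=6, w*C=4*6=24
  Job (p=6,w=4): C=12, w*C=4*12=48
  Job (p=10,w=3): C=22, w*C=3*22=66
Total weighted completion time = 138

138


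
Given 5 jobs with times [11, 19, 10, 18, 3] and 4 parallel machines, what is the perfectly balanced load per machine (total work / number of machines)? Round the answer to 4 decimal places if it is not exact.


Total processing time = 11 + 19 + 10 + 18 + 3 = 61
Number of machines = 4
Ideal balanced load = 61 / 4 = 15.25

15.25


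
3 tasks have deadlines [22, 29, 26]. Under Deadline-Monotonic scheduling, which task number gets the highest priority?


Sort tasks by relative deadline (ascending):
  Task 1: deadline = 22
  Task 3: deadline = 26
  Task 2: deadline = 29
Priority order (highest first): [1, 3, 2]
Highest priority task = 1

1


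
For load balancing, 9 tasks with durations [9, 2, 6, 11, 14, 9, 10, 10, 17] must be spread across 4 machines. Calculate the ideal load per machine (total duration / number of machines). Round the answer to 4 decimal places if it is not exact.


Total processing time = 9 + 2 + 6 + 11 + 14 + 9 + 10 + 10 + 17 = 88
Number of machines = 4
Ideal balanced load = 88 / 4 = 22.0

22.0


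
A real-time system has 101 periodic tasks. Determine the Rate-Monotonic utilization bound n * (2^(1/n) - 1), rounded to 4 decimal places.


Compute 2^(1/101) = 1.0068864466
Subtract 1: 1.0068864466 - 1 = 0.0068864466
Multiply by n: 101 * 0.0068864466 = 0.6955311066
Round to 4 dp: 0.6955

0.6955


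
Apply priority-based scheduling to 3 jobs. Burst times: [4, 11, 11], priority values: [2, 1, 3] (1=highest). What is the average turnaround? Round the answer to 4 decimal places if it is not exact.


Sort by priority (ascending = highest first):
Order: [(1, 11), (2, 4), (3, 11)]
Completion times:
  Priority 1, burst=11, C=11
  Priority 2, burst=4, C=15
  Priority 3, burst=11, C=26
Average turnaround = 52/3 = 17.3333

17.3333


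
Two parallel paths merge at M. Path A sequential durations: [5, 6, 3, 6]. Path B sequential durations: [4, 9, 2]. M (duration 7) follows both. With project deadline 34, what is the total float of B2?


Forward pass: ES(B2) = sum of predecessors on chain B = 4
EF = ES + duration = 4 + 9 = 13
Backward pass: LF(M) = deadline = 34; LS(M) = 34 - 7 = 27
LF(B2) = LS(M) - sum(successors on chain B) = 27 - 2 = 25
LS = LF - duration = 25 - 9 = 16
Total float = LS - ES = 16 - 4 = 12

12


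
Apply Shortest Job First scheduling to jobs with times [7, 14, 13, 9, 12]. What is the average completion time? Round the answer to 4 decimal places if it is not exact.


SJF order (ascending): [7, 9, 12, 13, 14]
Completion times:
  Job 1: burst=7, C=7
  Job 2: burst=9, C=16
  Job 3: burst=12, C=28
  Job 4: burst=13, C=41
  Job 5: burst=14, C=55
Average completion = 147/5 = 29.4

29.4


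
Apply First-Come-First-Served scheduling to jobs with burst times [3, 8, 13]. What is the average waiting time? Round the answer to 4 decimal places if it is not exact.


FCFS order (as given): [3, 8, 13]
Waiting times:
  Job 1: wait = 0
  Job 2: wait = 3
  Job 3: wait = 11
Sum of waiting times = 14
Average waiting time = 14/3 = 4.6667

4.6667


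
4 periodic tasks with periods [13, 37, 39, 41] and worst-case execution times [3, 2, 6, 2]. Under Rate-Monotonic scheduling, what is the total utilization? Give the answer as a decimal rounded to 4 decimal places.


Compute individual utilizations (exact fractions):
  Task 1: C/T = 3/13 (approx. 0.2308)
  Task 2: C/T = 2/37 (approx. 0.0541)
  Task 3: C/T = 6/39 = 2/13 (approx. 0.1538)
  Task 4: C/T = 2/41 (approx. 0.0488)
Total utilization U = 3/13 + 2/37 + 2/13 + 2/41 = 9613/19721
Rounded to 4 decimal places: U = 0.4874
RM (Liu & Layland) bound for 4 tasks = 0.756828; compare with U = 9613/19721 (approx. 0.487450)
U <= bound, so schedulable by RM sufficient condition.

0.4874


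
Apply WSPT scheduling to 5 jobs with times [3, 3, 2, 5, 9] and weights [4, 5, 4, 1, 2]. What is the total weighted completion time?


Compute p/w ratios and sort ascending (WSPT): [(2, 4), (3, 5), (3, 4), (9, 2), (5, 1)]
Compute weighted completion times:
  Job (p=2,w=4): C=2, w*C=4*2=8
  Job (p=3,w=5): C=5, w*C=5*5=25
  Job (p=3,w=4): C=8, w*C=4*8=32
  Job (p=9,w=2): C=17, w*C=2*17=34
  Job (p=5,w=1): C=22, w*C=1*22=22
Total weighted completion time = 121

121


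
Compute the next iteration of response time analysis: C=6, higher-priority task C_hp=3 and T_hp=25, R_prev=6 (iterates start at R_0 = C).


R_next = C + ceil(R_prev / T_hp) * C_hp
ceil(6 / 25) = ceil(0.24) = 1
Interference = 1 * 3 = 3
R_next = 6 + 3 = 9

9


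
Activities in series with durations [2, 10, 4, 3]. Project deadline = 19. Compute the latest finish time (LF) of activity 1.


LF(activity 1) = deadline - sum of successor durations
Successors: activities 2 through 4 with durations [10, 4, 3]
Sum of successor durations = 17
LF = 19 - 17 = 2

2


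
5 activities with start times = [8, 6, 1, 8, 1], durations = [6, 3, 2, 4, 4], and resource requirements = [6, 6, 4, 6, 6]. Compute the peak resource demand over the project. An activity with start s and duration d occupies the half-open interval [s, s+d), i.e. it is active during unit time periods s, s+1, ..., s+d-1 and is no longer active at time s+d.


Each activity i is active on [start_i, start_i + duration_i).
Compute total resource usage per time slot:
  t=0: active resources = [], total = 0
  t=1: active resources = [4, 6], total = 10
  t=2: active resources = [4, 6], total = 10
  t=3: active resources = [6], total = 6
  t=4: active resources = [6], total = 6
  t=5: active resources = [], total = 0
  t=6: active resources = [6], total = 6
  t=7: active resources = [6], total = 6
  t=8: active resources = [6, 6, 6], total = 18
  t=9: active resources = [6, 6], total = 12
  t=10: active resources = [6, 6], total = 12
  t=11: active resources = [6, 6], total = 12
  t=12: active resources = [6], total = 6
  t=13: active resources = [6], total = 6
Peak resource demand = 18

18


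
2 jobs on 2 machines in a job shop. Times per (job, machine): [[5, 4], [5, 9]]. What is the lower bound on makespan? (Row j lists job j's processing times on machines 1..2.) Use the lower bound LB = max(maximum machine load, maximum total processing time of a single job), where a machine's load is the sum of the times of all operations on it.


Machine loads:
  Machine 1: 5 + 5 = 10
  Machine 2: 4 + 9 = 13
Max machine load = 13
Job totals:
  Job 1: 9
  Job 2: 14
Max job total = 14
Lower bound = max(13, 14) = 14

14


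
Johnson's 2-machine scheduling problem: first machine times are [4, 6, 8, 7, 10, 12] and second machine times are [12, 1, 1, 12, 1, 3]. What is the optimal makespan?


Apply Johnson's rule:
  Group 1 (a <= b): [(1, 4, 12), (4, 7, 12)]
  Group 2 (a > b): [(6, 12, 3), (2, 6, 1), (3, 8, 1), (5, 10, 1)]
Optimal job order: [1, 4, 6, 2, 3, 5]
Schedule:
  Job 1: M1 done at 4, M2 done at 16
  Job 4: M1 done at 11, M2 done at 28
  Job 6: M1 done at 23, M2 done at 31
  Job 2: M1 done at 29, M2 done at 32
  Job 3: M1 done at 37, M2 done at 38
  Job 5: M1 done at 47, M2 done at 48
Makespan = 48

48


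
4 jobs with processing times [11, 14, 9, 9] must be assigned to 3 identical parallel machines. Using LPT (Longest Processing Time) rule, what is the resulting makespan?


Sort jobs in decreasing order (LPT): [14, 11, 9, 9]
Assign each job to the least loaded machine:
  Machine 1: jobs [14], load = 14
  Machine 2: jobs [11], load = 11
  Machine 3: jobs [9, 9], load = 18
Makespan = max load = 18

18


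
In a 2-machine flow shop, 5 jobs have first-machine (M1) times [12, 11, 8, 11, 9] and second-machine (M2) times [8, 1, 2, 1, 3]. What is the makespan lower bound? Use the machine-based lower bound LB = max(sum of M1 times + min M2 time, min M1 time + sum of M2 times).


LB1 = sum(M1 times) + min(M2 times) = 51 + 1 = 52
LB2 = min(M1 times) + sum(M2 times) = 8 + 15 = 23
Lower bound = max(LB1, LB2) = max(52, 23) = 52

52


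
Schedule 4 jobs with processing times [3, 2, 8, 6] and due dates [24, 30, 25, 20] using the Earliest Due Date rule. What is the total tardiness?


Sort by due date (EDD order): [(6, 20), (3, 24), (8, 25), (2, 30)]
Compute completion times and tardiness:
  Job 1: p=6, d=20, C=6, tardiness=max(0,6-20)=0
  Job 2: p=3, d=24, C=9, tardiness=max(0,9-24)=0
  Job 3: p=8, d=25, C=17, tardiness=max(0,17-25)=0
  Job 4: p=2, d=30, C=19, tardiness=max(0,19-30)=0
Total tardiness = 0

0


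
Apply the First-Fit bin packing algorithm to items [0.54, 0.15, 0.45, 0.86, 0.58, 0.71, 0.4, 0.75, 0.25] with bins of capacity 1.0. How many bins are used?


Place items sequentially using First-Fit:
  Item 0.54 -> new Bin 1
  Item 0.15 -> Bin 1 (now 0.69)
  Item 0.45 -> new Bin 2
  Item 0.86 -> new Bin 3
  Item 0.58 -> new Bin 4
  Item 0.71 -> new Bin 5
  Item 0.4 -> Bin 2 (now 0.85)
  Item 0.75 -> new Bin 6
  Item 0.25 -> Bin 1 (now 0.94)
Total bins used = 6

6


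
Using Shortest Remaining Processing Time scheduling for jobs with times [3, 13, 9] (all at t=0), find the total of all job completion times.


Since all jobs arrive at t=0, SRPT equals SPT ordering.
SPT order: [3, 9, 13]
Completion times:
  Job 1: p=3, C=3
  Job 2: p=9, C=12
  Job 3: p=13, C=25
Total completion time = 3 + 12 + 25 = 40

40


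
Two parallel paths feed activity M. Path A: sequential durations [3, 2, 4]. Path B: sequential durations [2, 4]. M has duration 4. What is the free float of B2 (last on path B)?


ES(B2) = sum of predecessors on chain B = 2
EF(B2) = ES + duration = 2 + 4 = 6
Successor of B2 is M. ES(M) = max(sum(A), sum(B)) = max(9, 6) = 9
Free float = ES(successor) - EF(current) = 9 - 6 = 3

3


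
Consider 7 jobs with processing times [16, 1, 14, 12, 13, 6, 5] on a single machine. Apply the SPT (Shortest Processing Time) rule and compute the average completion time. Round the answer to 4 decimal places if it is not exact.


Sort jobs by processing time (SPT order): [1, 5, 6, 12, 13, 14, 16]
Compute completion times sequentially:
  Job 1: processing = 1, completes at 1
  Job 2: processing = 5, completes at 6
  Job 3: processing = 6, completes at 12
  Job 4: processing = 12, completes at 24
  Job 5: processing = 13, completes at 37
  Job 6: processing = 14, completes at 51
  Job 7: processing = 16, completes at 67
Sum of completion times = 198
Average completion time = 198/7 = 28.2857

28.2857


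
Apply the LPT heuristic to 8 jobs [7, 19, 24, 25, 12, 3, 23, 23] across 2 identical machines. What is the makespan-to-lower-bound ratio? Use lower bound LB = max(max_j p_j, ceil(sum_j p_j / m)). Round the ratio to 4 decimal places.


LPT order: [25, 24, 23, 23, 19, 12, 7, 3]
Machine loads after assignment: [67, 69]
LPT makespan = 69
Lower bound = max(max_job, ceil(total/2)) = max(25, 68) = 68
Ratio = 69 / 68 = 1.0147

1.0147


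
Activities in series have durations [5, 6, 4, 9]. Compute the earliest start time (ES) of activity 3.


Activity 3 starts after activities 1 through 2 complete.
Predecessor durations: [5, 6]
ES = 5 + 6 = 11

11


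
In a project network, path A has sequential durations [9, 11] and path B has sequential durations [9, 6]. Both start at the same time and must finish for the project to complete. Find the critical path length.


Path A total = 9 + 11 = 20
Path B total = 9 + 6 = 15
Critical path = longest path = max(20, 15) = 20

20


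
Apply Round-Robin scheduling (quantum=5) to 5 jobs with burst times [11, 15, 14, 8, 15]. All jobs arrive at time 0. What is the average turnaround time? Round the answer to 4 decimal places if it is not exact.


Time quantum = 5
Execution trace:
  J1 runs 5 units, time = 5
  J2 runs 5 units, time = 10
  J3 runs 5 units, time = 15
  J4 runs 5 units, time = 20
  J5 runs 5 units, time = 25
  J1 runs 5 units, time = 30
  J2 runs 5 units, time = 35
  J3 runs 5 units, time = 40
  J4 runs 3 units, time = 43
  J5 runs 5 units, time = 48
  J1 runs 1 units, time = 49
  J2 runs 5 units, time = 54
  J3 runs 4 units, time = 58
  J5 runs 5 units, time = 63
Finish times: [49, 54, 58, 43, 63]
Average turnaround = 267/5 = 53.4

53.4


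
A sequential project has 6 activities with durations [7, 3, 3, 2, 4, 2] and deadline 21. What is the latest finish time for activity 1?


LF(activity 1) = deadline - sum of successor durations
Successors: activities 2 through 6 with durations [3, 3, 2, 4, 2]
Sum of successor durations = 14
LF = 21 - 14 = 7

7


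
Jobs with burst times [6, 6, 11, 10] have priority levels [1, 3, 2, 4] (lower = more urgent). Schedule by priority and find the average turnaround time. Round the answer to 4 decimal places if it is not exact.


Sort by priority (ascending = highest first):
Order: [(1, 6), (2, 11), (3, 6), (4, 10)]
Completion times:
  Priority 1, burst=6, C=6
  Priority 2, burst=11, C=17
  Priority 3, burst=6, C=23
  Priority 4, burst=10, C=33
Average turnaround = 79/4 = 19.75

19.75


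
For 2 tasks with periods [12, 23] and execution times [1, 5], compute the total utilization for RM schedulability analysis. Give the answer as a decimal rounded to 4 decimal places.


Compute individual utilizations (exact fractions):
  Task 1: C/T = 1/12 (approx. 0.0833)
  Task 2: C/T = 5/23 (approx. 0.2174)
Total utilization U = 1/12 + 5/23 = 83/276
Rounded to 4 decimal places: U = 0.3007
RM (Liu & Layland) bound for 2 tasks = 0.828427; compare with U = 83/276 (approx. 0.300725)
U <= bound, so schedulable by RM sufficient condition.

0.3007


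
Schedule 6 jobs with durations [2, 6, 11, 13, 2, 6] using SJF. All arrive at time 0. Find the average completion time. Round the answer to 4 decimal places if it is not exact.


SJF order (ascending): [2, 2, 6, 6, 11, 13]
Completion times:
  Job 1: burst=2, C=2
  Job 2: burst=2, C=4
  Job 3: burst=6, C=10
  Job 4: burst=6, C=16
  Job 5: burst=11, C=27
  Job 6: burst=13, C=40
Average completion = 99/6 = 16.5

16.5


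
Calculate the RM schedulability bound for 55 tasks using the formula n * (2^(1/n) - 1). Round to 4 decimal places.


Compute 2^(1/55) = 1.0126824244
Subtract 1: 1.0126824244 - 1 = 0.0126824244
Multiply by n: 55 * 0.0126824244 = 0.6975333420
Round to 4 dp: 0.6975

0.6975


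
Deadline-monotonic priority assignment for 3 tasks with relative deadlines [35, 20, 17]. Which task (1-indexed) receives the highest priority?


Sort tasks by relative deadline (ascending):
  Task 3: deadline = 17
  Task 2: deadline = 20
  Task 1: deadline = 35
Priority order (highest first): [3, 2, 1]
Highest priority task = 3

3


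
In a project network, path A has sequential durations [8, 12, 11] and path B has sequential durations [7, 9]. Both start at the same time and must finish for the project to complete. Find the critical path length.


Path A total = 8 + 12 + 11 = 31
Path B total = 7 + 9 = 16
Critical path = longest path = max(31, 16) = 31

31


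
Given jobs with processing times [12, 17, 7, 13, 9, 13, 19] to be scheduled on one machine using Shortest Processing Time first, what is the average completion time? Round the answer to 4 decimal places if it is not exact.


Sort jobs by processing time (SPT order): [7, 9, 12, 13, 13, 17, 19]
Compute completion times sequentially:
  Job 1: processing = 7, completes at 7
  Job 2: processing = 9, completes at 16
  Job 3: processing = 12, completes at 28
  Job 4: processing = 13, completes at 41
  Job 5: processing = 13, completes at 54
  Job 6: processing = 17, completes at 71
  Job 7: processing = 19, completes at 90
Sum of completion times = 307
Average completion time = 307/7 = 43.8571

43.8571
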